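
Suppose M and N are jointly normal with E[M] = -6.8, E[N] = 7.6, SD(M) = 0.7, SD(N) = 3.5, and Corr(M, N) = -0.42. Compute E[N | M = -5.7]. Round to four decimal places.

For a bivariate normal, E[N | M=x] = μ_N + ρ·(σ_N/σ_M)·(x − μ_M).
E[N | M=-5.7] = 7.6 + (-0.42)·(3.5/0.7)·(-5.7 − (-6.8)) = 7.6 + (-2.1)·(1.1) = 5.2900.

5.2900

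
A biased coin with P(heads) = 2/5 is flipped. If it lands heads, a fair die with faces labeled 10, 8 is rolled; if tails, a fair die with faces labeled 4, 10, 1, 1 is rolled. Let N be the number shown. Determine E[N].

E[N | heads] = (10+8)/2 = 9.
E[N | tails] = (4+10+1+1)/4 = 4.
By the law of total expectation,
E[N] = (2/5)·(9) + (3/5)·(4) = 6.

6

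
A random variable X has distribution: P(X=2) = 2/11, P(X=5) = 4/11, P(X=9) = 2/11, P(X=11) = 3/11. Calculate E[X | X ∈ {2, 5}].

P(X ∈ {2, 5}) = 6/11.
Σ over the event: 2·2/11 + 5·4/11 = 24/11.
E[X | X ∈ {2, 5}] = (24/11) / (6/11) = 4.

4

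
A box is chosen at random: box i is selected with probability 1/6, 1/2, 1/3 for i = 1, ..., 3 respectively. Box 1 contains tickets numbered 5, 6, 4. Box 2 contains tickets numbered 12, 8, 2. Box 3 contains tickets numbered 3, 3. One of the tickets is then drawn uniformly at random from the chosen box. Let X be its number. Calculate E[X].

E[X | box 1] = (5+6+4)/3 = 5.
E[X | box 2] = (12+8+2)/3 = 22/3.
E[X | box 3] = (3+3)/2 = 3.
E[X] = (1/6)·(5) + (1/2)·(22/3) + (1/3)·(3) = 11/2.

11/2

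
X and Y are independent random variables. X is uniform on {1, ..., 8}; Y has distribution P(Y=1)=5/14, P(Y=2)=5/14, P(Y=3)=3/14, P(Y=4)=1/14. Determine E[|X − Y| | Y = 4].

2

P(Y = 4) = 1/14.
Summing |X−Y|·P(x,y) over outcomes with Y = 4 gives 1/7.
E[|X − Y| | Y = 4] = (1/7) / (1/14) = 2.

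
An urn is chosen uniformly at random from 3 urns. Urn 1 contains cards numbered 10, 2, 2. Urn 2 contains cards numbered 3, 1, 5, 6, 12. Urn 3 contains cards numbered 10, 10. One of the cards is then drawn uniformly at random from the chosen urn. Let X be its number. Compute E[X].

301/45

E[X | urn 1] = (10+2+2)/3 = 14/3.
E[X | urn 2] = (3+1+5+6+12)/5 = 27/5.
E[X | urn 3] = (10+10)/2 = 10.
By the law of total expectation,
E[X] = (1/3)·(14/3) + (1/3)·(27/5) + (1/3)·(10) = 301/45.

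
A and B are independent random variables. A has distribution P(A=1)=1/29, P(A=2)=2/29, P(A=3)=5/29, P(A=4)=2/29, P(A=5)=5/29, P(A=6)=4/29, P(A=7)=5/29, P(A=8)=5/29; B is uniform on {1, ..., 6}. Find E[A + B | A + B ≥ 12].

P(A + B ≥ 12) = 1/6.
Summing (A+B)·P(x,y) over outcomes with A + B ≥ 12 gives 184/87.
E[A + B | A + B ≥ 12] = (184/87) / (1/6) = 368/29.

368/29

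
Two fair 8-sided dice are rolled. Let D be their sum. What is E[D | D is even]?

9

P(D is even) = 1/2.
Σ over the event: 2·1/64 + 4·3/64 + 6·5/64 + 8·7/64 + 10·7/64 + 12·5/64 + 14·3/64 + 16·1/64 = 9/2.
E[D | D is even] = (9/2) / (1/2) = 9.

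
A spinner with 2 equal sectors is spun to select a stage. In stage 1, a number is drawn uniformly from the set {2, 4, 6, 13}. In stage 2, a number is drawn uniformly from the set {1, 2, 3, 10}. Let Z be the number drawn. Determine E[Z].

41/8

E[Z | stage 1] = (2+4+6+13)/4 = 25/4.
E[Z | stage 2] = (1+2+3+10)/4 = 4.
E[Z] = (1/2)·(25/4) + (1/2)·(4) = 41/8.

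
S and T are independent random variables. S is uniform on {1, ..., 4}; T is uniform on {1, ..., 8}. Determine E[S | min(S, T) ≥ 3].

7/2

P(min(S, T) ≥ 3) = 3/8.
Summing S·P(x,y) over outcomes with min(S, T) ≥ 3 gives 21/16.
E[S | min(S, T) ≥ 3] = (21/16) / (3/8) = 7/2.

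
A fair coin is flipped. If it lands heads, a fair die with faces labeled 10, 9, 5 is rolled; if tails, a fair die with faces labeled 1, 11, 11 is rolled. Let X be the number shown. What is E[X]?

E[X | heads] = (10+9+5)/3 = 8.
E[X | tails] = (1+11+11)/3 = 23/3.
By the law of total expectation,
E[X] = (1/2)·(8) + (1/2)·(23/3) = 47/6.

47/6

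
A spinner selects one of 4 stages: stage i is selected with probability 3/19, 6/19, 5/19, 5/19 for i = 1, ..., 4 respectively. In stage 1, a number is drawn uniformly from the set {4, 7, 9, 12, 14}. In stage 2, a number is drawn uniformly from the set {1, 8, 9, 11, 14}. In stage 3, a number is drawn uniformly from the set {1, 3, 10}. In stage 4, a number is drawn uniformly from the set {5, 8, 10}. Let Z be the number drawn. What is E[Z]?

2113/285

E[Z | stage 1] = (4+7+9+12+14)/5 = 46/5.
E[Z | stage 2] = (1+8+9+11+14)/5 = 43/5.
E[Z | stage 3] = (1+3+10)/3 = 14/3.
E[Z | stage 4] = (5+8+10)/3 = 23/3.
By the law of total expectation,
E[Z] = (3/19)·(46/5) + (6/19)·(43/5) + (5/19)·(14/3) + (5/19)·(23/3) = 2113/285.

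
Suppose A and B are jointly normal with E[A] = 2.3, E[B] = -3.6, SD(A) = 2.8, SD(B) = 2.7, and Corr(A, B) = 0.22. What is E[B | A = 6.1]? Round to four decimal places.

-2.7939

For a bivariate normal, E[B | A=x] = μ_B + ρ·(σ_B/σ_A)·(x − μ_A).
E[B | A=6.1] = -3.6 + (0.22)·(2.7/2.8)·(6.1 − (2.3)) = -3.6 + (0.21214)·(3.8) = -2.7939.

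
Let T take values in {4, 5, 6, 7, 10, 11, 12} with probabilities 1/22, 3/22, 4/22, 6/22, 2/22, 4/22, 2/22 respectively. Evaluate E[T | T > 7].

11

P(T > 7) = 4/11.
Σ over the event: 10·1/11 + 11·2/11 + 12·1/11 = 4.
E[T | T > 7] = (4) / (4/11) = 11.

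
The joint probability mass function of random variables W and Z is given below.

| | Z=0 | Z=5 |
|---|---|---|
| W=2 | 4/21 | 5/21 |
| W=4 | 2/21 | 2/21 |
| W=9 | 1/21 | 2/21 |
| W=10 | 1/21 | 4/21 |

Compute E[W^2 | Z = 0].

229/8

P(Z = 0) = 8/21.
Σ W^2·P over the event = 4·(4/21) + 16·(2/21) + 81·(1/21) + 100·(1/21) = 229/21.
E[W^2 | Z = 0] = (229/21) / (8/21) = 229/8.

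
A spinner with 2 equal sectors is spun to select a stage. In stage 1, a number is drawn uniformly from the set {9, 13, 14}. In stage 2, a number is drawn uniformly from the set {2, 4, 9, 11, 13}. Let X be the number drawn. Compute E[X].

E[X | stage 1] = (9+13+14)/3 = 12.
E[X | stage 2] = (2+4+9+11+13)/5 = 39/5.
By the law of total expectation,
E[X] = (1/2)·(12) + (1/2)·(39/5) = 99/10.

99/10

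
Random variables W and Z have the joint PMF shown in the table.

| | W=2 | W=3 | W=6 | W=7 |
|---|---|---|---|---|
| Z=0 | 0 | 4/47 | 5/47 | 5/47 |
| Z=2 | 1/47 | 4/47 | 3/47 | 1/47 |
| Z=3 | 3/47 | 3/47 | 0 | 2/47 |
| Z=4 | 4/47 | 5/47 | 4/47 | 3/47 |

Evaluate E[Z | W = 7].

P(W = 7) = 11/47.
Σ Z·P over the event = 0·(5/47) + 2·(1/47) + 3·(2/47) + 4·(3/47) = 20/47.
E[Z | W = 7] = (20/47) / (11/47) = 20/11.

20/11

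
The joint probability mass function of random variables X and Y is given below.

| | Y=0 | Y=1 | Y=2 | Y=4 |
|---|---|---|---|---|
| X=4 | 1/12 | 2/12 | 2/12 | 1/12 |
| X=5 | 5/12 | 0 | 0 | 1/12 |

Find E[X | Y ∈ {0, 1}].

37/8

P(Y ∈ {0, 1}) = 2/3.
Σ X·P over the event = 4·(1/12) + 4·(2/12) + 5·(5/12) = 37/12.
E[X | Y ∈ {0, 1}] = (37/12) / (2/3) = 37/8.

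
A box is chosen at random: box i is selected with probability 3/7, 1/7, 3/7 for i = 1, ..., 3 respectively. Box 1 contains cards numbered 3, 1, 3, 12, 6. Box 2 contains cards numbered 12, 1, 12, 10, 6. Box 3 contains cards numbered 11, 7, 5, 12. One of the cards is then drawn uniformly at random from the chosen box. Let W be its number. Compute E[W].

989/140

E[W | box 1] = (3+1+3+12+6)/5 = 5.
E[W | box 2] = (12+1+12+10+6)/5 = 41/5.
E[W | box 3] = (11+7+5+12)/4 = 35/4.
By the law of total expectation,
E[W] = (3/7)·(5) + (1/7)·(41/5) + (3/7)·(35/4) = 989/140.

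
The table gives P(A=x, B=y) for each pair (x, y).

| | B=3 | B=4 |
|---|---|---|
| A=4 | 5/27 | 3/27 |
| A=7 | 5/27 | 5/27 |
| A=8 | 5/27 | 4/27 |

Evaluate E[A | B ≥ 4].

79/12

P(B ≥ 4) = 4/9.
Summing A·P(A=x,B=y) over the conditioning event gives 79/27.
E[A | B ≥ 4] = (79/27) / (4/9) = 79/12.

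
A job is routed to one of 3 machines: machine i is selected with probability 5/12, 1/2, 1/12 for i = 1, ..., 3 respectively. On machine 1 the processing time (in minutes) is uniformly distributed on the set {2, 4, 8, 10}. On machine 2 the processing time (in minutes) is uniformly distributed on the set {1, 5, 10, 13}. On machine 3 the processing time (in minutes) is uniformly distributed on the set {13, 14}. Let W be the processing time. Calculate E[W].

29/4

E[W | machine 1] = (2+4+8+10)/4 = 6.
E[W | machine 2] = (1+5+10+13)/4 = 29/4.
E[W | machine 3] = (13+14)/2 = 27/2.
E[W] = (5/12)·(6) + (1/2)·(29/4) + (1/12)·(27/2) = 29/4.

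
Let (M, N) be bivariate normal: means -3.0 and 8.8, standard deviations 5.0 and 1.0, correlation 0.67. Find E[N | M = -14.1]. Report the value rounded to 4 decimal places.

For a bivariate normal, E[N | M=x] = μ_N + ρ·(σ_N/σ_M)·(x − μ_M).
E[N | M=-14.1] = 8.8 + (0.67)·(1.0/5.0)·(-14.1 − (-3.0)) = 8.8 + (0.134)·(-11.1) = 7.3126.

7.3126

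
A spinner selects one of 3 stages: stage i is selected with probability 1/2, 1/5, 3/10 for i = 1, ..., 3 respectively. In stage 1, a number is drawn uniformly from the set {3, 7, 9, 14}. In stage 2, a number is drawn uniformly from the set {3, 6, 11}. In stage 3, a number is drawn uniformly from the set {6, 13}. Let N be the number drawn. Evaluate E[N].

997/120

E[N | stage 1] = (3+7+9+14)/4 = 33/4.
E[N | stage 2] = (3+6+11)/3 = 20/3.
E[N | stage 3] = (6+13)/2 = 19/2.
E[N] = (1/2)·(33/4) + (1/5)·(20/3) + (3/10)·(19/2) = 997/120.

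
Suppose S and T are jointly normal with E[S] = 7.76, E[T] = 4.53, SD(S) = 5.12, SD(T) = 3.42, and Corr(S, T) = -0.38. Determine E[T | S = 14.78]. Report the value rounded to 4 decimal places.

2.7481

For a bivariate normal, E[T | S=x] = μ_T + ρ·(σ_T/σ_S)·(x − μ_S).
E[T | S=14.78] = 4.53 + (-0.38)·(3.42/5.12)·(14.78 − (7.76)) = 4.53 + (-0.25383)·(7.02) = 2.7481.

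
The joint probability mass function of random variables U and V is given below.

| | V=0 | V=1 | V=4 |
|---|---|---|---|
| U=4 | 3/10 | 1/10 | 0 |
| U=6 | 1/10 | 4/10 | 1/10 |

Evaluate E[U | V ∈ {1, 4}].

P(V ∈ {1, 4}) = 3/5.
Σ U·P over the event = 4·(1/10) + 6·(4/10) + 6·(1/10) = 17/5.
E[U | V ∈ {1, 4}] = (17/5) / (3/5) = 17/3.

17/3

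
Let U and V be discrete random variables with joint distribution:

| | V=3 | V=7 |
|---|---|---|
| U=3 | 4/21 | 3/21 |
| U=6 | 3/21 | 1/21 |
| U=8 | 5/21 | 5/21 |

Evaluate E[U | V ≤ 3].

P(V ≤ 3) = 4/7.
Σ U·P over the event = 3·(4/21) + 6·(3/21) + 8·(5/21) = 10/3.
E[U | V ≤ 3] = (10/3) / (4/7) = 35/6.

35/6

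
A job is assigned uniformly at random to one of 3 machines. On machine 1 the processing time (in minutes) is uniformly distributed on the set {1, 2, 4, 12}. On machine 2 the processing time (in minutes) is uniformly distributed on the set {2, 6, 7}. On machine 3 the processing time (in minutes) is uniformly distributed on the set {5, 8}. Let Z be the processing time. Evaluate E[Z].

65/12

E[Z | machine 1] = (1+2+4+12)/4 = 19/4.
E[Z | machine 2] = (2+6+7)/3 = 5.
E[Z | machine 3] = (5+8)/2 = 13/2.
E[Z] = (1/3)·(19/4) + (1/3)·(5) + (1/3)·(13/2) = 65/12.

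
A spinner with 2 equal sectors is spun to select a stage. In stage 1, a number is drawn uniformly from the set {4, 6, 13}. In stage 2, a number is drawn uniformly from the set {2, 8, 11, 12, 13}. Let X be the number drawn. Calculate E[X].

E[X | stage 1] = (4+6+13)/3 = 23/3.
E[X | stage 2] = (2+8+11+12+13)/5 = 46/5.
By the law of total expectation,
E[X] = (1/2)·(23/3) + (1/2)·(46/5) = 253/30.

253/30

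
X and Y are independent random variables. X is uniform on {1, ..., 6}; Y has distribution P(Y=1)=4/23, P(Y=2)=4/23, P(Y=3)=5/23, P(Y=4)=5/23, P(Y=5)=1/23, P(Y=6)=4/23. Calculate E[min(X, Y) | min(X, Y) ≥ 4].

P(min(X, Y) ≥ 4) = 5/23.
Summing min(X,Y)·P(x,y) over outcomes with min(X, Y) ≥ 4 gives 67/69.
E[min(X, Y) | min(X, Y) ≥ 4] = (67/69) / (5/23) = 67/15.

67/15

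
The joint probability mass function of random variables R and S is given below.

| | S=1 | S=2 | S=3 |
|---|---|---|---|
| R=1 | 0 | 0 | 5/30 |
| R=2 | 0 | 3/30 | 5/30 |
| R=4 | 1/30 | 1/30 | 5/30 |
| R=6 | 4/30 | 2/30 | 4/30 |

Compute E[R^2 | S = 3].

P(S = 3) = 19/30.
Summing R^2·P(R=x,S=y) over the conditioning event gives 83/10.
E[R^2 | S = 3] = (83/10) / (19/30) = 249/19.

249/19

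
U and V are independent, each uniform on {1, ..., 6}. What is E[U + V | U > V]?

7

P(U > V) = 5/12.
Summing (U+V)·P(x,y) over outcomes with U > V gives 35/12.
E[U + V | U > V] = (35/12) / (5/12) = 7.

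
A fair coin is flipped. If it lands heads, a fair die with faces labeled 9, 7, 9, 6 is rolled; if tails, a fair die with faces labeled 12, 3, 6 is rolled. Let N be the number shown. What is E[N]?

59/8

E[N | heads] = (9+7+9+6)/4 = 31/4.
E[N | tails] = (12+3+6)/3 = 7.
E[N] = (1/2)·(31/4) + (1/2)·(7) = 59/8.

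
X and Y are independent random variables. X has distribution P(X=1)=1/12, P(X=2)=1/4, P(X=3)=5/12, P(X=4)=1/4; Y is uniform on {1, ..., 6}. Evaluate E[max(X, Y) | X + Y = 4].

8/3

P(X + Y = 4) = 1/8.
Summing max(X,Y)·P(x,y) over outcomes with X + Y = 4 gives 1/3.
E[max(X, Y) | X + Y = 4] = (1/3) / (1/8) = 8/3.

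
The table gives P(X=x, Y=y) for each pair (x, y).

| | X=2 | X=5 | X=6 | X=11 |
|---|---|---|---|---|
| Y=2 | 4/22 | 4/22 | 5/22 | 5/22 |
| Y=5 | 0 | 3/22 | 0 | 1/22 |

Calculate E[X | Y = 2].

113/18

P(Y = 2) = 9/11.
Σ X·P over the event = 2·(4/22) + 5·(4/22) + 6·(5/22) + 11·(5/22) = 113/22.
E[X | Y = 2] = (113/22) / (9/11) = 113/18.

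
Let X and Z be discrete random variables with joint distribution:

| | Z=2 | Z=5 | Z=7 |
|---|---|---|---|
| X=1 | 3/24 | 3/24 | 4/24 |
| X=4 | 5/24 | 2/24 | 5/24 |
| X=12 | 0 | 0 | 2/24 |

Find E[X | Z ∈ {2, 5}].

P(Z ∈ {2, 5}) = 13/24.
Σ X·P over the event = 1·(3/24) + 1·(3/24) + 4·(5/24) + 4·(2/24) = 17/12.
E[X | Z ∈ {2, 5}] = (17/12) / (13/24) = 34/13.

34/13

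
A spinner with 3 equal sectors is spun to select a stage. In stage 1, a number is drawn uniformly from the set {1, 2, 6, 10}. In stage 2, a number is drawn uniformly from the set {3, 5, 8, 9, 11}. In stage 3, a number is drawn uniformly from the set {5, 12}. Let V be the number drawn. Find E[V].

409/60

E[V | stage 1] = (1+2+6+10)/4 = 19/4.
E[V | stage 2] = (3+5+8+9+11)/5 = 36/5.
E[V | stage 3] = (5+12)/2 = 17/2.
By the law of total expectation,
E[V] = (1/3)·(19/4) + (1/3)·(36/5) + (1/3)·(17/2) = 409/60.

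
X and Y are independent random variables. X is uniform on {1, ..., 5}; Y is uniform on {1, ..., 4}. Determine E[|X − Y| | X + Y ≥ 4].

28/17

P(X + Y ≥ 4) = 17/20.
Summing |X−Y|·P(x,y) over outcomes with X + Y ≥ 4 gives 7/5.
E[|X − Y| | X + Y ≥ 4] = (7/5) / (17/20) = 28/17.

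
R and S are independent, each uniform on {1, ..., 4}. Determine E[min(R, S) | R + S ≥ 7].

10/3

Outcomes with R + S ≥ 7: (3,4), (4,3), (4,4), each with probability 1/16.
E[min(R, S) | R + S ≥ 7] = (3 + 3 + 4) / 3 = 10/3.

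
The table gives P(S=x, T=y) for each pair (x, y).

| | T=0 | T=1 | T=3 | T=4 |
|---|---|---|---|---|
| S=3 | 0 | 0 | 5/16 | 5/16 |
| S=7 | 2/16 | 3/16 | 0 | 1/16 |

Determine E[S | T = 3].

P(T = 3) = 5/16.
Summing S·P(S=x,T=y) over the conditioning event gives 15/16.
E[S | T = 3] = (15/16) / (5/16) = 3.

3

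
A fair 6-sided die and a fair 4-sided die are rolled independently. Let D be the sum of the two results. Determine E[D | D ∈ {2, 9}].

20/3

P(D ∈ {2, 9}) = 1/8.
Σ over the event: 2·1/24 + 9·1/12 = 5/6.
E[D | D ∈ {2, 9}] = (5/6) / (1/8) = 20/3.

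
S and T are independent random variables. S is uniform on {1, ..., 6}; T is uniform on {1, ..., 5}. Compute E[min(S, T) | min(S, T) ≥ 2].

3

P(min(S, T) ≥ 2) = 2/3.
Summing min(S,T)·P(x,y) over outcomes with min(S, T) ≥ 2 gives 2.
E[min(S, T) | min(S, T) ≥ 2] = (2) / (2/3) = 3.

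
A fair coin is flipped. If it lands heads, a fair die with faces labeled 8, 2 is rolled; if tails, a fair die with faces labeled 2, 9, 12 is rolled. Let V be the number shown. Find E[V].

19/3

E[V | heads] = (8+2)/2 = 5.
E[V | tails] = (2+9+12)/3 = 23/3.
E[V] = (1/2)·(5) + (1/2)·(23/3) = 19/3.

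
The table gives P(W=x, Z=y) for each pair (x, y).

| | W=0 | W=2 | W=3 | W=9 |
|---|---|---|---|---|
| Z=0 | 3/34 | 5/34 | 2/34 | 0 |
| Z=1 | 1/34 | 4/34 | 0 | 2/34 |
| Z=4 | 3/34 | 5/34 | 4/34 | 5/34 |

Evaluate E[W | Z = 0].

P(Z = 0) = 5/17.
Σ W·P over the event = 0·(3/34) + 2·(5/34) + 3·(2/34) = 8/17.
E[W | Z = 0] = (8/17) / (5/17) = 8/5.

8/5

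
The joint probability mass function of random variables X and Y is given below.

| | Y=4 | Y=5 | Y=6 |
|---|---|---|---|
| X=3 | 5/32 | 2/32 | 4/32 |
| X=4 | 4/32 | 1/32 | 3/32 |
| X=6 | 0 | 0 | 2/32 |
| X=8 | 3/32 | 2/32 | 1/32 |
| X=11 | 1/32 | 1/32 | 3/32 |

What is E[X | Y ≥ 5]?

6

P(Y ≥ 5) = 19/32.
Summing X·P(X=x,Y=y) over the conditioning event gives 57/16.
E[X | Y ≥ 5] = (57/16) / (19/32) = 6.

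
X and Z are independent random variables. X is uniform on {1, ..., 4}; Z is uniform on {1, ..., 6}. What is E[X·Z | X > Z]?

35/6

P(X > Z) = 1/4.
Summing XZ·P(x,y) over outcomes with X > Z gives 35/24.
E[X·Z | X > Z] = (35/24) / (1/4) = 35/6.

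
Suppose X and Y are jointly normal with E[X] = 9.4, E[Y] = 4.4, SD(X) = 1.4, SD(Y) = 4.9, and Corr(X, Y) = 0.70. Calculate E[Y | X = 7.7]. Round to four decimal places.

0.2350

For a bivariate normal, E[Y | X=x] = μ_Y + ρ·(σ_Y/σ_X)·(x − μ_X).
E[Y | X=7.7] = 4.4 + (0.70)·(4.9/1.4)·(7.7 − (9.4)) = 4.4 + (2.45)·(-1.7) = 0.2350.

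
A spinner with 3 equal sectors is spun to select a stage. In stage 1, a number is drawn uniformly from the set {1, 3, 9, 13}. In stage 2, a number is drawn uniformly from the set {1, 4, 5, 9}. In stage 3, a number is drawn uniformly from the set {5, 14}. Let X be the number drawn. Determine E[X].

83/12

E[X | stage 1] = (1+3+9+13)/4 = 13/2.
E[X | stage 2] = (1+4+5+9)/4 = 19/4.
E[X | stage 3] = (5+14)/2 = 19/2.
E[X] = (1/3)·(13/2) + (1/3)·(19/4) + (1/3)·(19/2) = 83/12.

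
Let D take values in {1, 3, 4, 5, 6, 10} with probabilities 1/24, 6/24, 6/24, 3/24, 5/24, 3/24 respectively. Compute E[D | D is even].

P(D is even) = 7/12.
Σ over the event: 4·1/4 + 6·5/24 + 10·1/8 = 7/2.
E[D | D is even] = (7/2) / (7/12) = 6.

6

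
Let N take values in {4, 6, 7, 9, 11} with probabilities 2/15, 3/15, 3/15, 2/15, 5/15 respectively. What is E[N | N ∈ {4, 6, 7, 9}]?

13/2

P(N ∈ {4, 6, 7, 9}) = 2/3.
Σ over the event: 4·2/15 + 6·1/5 + 7·1/5 + 9·2/15 = 13/3.
E[N | N ∈ {4, 6, 7, 9}] = (13/3) / (2/3) = 13/2.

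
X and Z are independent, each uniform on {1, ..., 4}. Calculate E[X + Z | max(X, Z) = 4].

44/7

Outcomes with max(X, Z) = 4: (1,4), (2,4), (3,4), (4,1), (4,2), (4,3), (4,4), each with probability 1/16.
E[X + Z | max(X, Z) = 4] = (5 + 6 + 7 + 5 + 6 + 7 + 8) / 7 = 44/7.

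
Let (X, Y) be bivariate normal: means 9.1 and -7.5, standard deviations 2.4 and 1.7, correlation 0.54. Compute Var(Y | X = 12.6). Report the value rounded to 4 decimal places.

For a bivariate normal, Var(Y | X=x) = σ_Y²(1 − ρ²).
Var(Y | X=12.6) = (1.7)²·(1 − (0.54)²) = 2.89·0.7084 = 2.0473.

2.0473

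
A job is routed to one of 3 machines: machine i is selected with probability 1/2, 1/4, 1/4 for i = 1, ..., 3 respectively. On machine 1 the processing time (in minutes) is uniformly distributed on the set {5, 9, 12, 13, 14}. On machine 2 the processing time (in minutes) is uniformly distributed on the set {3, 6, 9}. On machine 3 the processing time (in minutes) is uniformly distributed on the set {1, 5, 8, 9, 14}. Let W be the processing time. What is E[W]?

173/20

E[W | machine 1] = (5+9+12+13+14)/5 = 53/5.
E[W | machine 2] = (3+6+9)/3 = 6.
E[W | machine 3] = (1+5+8+9+14)/5 = 37/5.
By the law of total expectation,
E[W] = (1/2)·(53/5) + (1/4)·(6) + (1/4)·(37/5) = 173/20.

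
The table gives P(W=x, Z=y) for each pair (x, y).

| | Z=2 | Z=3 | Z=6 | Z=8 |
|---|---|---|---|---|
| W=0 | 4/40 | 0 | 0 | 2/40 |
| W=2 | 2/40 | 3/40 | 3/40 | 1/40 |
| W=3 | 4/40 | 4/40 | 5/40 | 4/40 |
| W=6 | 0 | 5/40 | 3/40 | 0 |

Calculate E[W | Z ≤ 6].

103/33

P(Z ≤ 6) = 33/40.
Summing W·P(W=x,Z=y) over the conditioning event gives 103/40.
E[W | Z ≤ 6] = (103/40) / (33/40) = 103/33.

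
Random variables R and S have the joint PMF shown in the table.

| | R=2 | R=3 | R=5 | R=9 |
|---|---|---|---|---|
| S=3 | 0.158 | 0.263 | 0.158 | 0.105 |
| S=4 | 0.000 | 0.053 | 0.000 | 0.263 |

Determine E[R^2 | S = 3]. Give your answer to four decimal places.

22.5936

P(S = 3) = 0.684.
Summing R^2·P(R=x,S=y) over the conditioning event gives 15.454.
E[R^2 | S = 3] = (15.454) / (0.684) = 22.5936.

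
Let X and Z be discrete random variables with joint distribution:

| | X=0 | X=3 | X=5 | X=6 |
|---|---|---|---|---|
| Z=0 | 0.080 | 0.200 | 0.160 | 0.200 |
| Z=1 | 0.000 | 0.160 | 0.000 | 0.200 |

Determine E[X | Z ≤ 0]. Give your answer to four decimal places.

P(Z ≤ 0) = 0.640.
Σ X·P over the event = 0·(0.080) + 3·(0.200) + 5·(0.160) + 6·(0.200) = 2.600.
E[X | Z ≤ 0] = (2.600) / (0.640) = 4.0625.

4.0625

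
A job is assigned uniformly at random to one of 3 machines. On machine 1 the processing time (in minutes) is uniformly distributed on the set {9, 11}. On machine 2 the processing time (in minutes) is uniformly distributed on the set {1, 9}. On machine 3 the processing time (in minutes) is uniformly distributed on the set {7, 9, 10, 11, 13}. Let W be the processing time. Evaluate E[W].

E[W | machine 1] = (9+11)/2 = 10.
E[W | machine 2] = (1+9)/2 = 5.
E[W | machine 3] = (7+9+10+11+13)/5 = 10.
E[W] = (1/3)·(10) + (1/3)·(5) + (1/3)·(10) = 25/3.

25/3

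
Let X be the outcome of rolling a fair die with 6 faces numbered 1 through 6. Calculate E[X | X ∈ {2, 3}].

P(X ∈ {2, 3}) = 1/3.
Σ over the event: 2·1/6 + 3·1/6 = 5/6.
E[X | X ∈ {2, 3}] = (5/6) / (1/3) = 5/2.

5/2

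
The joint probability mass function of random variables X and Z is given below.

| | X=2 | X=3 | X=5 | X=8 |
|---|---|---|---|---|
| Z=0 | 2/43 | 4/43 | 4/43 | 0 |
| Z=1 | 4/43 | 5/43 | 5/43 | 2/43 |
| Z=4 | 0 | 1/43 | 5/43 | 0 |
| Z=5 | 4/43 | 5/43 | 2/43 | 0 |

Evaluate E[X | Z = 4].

P(Z = 4) = 6/43.
Σ X·P over the event = 3·(1/43) + 5·(5/43) = 28/43.
E[X | Z = 4] = (28/43) / (6/43) = 14/3.

14/3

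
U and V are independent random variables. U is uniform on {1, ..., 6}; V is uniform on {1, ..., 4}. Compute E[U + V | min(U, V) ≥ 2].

P(min(U, V) ≥ 2) = 5/8.
Summing (U+V)·P(x,y) over outcomes with min(U, V) ≥ 2 gives 35/8.
E[U + V | min(U, V) ≥ 2] = (35/8) / (5/8) = 7.

7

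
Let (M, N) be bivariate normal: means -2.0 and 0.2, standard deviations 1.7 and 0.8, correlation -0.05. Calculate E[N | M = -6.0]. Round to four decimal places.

0.2941

For a bivariate normal, E[N | M=x] = μ_N + ρ·(σ_N/σ_M)·(x − μ_M).
E[N | M=-6.0] = 0.2 + (-0.05)·(0.8/1.7)·(-6.0 − (-2.0)) = 0.2 + (-0.023529)·(-4) = 0.2941.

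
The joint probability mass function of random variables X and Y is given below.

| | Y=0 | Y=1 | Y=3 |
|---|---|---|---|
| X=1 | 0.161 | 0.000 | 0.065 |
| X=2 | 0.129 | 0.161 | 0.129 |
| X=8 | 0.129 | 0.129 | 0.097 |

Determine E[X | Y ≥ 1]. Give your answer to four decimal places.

P(Y ≥ 1) = 0.581.
Σ X·P over the event = 1·(0.065) + 2·(0.161) + 2·(0.129) + 8·(0.129) + 8·(0.097) = 2.453.
E[X | Y ≥ 1] = (2.453) / (0.581) = 4.2220.

4.2220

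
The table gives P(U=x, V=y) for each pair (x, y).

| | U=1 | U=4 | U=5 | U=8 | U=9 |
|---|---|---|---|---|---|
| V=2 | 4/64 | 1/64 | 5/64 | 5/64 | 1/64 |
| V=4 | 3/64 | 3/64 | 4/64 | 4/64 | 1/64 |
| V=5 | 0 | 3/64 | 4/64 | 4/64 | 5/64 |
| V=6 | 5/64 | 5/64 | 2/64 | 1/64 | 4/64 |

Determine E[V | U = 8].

26/7

P(U = 8) = 7/32.
Σ V·P over the event = 2·(5/64) + 4·(4/64) + 5·(4/64) + 6·(1/64) = 13/16.
E[V | U = 8] = (13/16) / (7/32) = 26/7.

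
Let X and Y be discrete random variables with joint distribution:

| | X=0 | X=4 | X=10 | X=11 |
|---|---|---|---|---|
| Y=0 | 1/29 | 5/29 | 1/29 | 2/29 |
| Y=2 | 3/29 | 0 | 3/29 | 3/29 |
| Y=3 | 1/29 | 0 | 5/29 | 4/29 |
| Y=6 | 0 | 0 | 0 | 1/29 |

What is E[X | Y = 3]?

P(Y = 3) = 10/29.
Summing X·P(X=x,Y=y) over the conditioning event gives 94/29.
E[X | Y = 3] = (94/29) / (10/29) = 47/5.

47/5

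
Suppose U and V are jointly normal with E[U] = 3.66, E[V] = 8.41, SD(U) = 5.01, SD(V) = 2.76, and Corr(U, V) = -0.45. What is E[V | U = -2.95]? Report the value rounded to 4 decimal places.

10.0486

The regression of V on U has slope ρ·σ_V/σ_U and passes through (μ_U, μ_V).
E[V | U=-2.95] = 8.41 + (-0.45)·(2.76/5.01)·(-2.95 − (3.66)) = 8.41 + (-0.2479)·(-6.61) = 10.0486.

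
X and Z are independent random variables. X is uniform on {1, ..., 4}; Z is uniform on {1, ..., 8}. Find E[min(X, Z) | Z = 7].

P(Z = 7) = 1/8.
Summing min(X,Z)·P(x,y) over outcomes with Z = 7 gives 5/16.
E[min(X, Z) | Z = 7] = (5/16) / (1/8) = 5/2.

5/2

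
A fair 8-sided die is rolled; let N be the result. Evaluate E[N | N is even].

Given N is even, N is equally likely to be any of {2, 4, 6, 8}.
E[N | N is even] = (2 + 4 + 6 + 8) / 4 = 5.

5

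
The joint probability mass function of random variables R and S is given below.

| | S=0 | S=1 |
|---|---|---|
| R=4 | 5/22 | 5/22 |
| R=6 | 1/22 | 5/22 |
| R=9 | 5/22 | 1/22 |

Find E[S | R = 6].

P(R = 6) = 3/11.
Summing S·P(R=x,S=y) over the conditioning event gives 5/22.
E[S | R = 6] = (5/22) / (3/11) = 5/6.

5/6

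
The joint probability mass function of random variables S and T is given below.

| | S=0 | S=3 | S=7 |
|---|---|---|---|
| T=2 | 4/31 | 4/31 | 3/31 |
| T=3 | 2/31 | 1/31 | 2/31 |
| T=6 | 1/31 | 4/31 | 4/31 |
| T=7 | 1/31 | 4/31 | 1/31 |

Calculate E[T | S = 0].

P(S = 0) = 8/31.
Σ T·P over the event = 2·(4/31) + 3·(2/31) + 6·(1/31) + 7·(1/31) = 27/31.
E[T | S = 0] = (27/31) / (8/31) = 27/8.

27/8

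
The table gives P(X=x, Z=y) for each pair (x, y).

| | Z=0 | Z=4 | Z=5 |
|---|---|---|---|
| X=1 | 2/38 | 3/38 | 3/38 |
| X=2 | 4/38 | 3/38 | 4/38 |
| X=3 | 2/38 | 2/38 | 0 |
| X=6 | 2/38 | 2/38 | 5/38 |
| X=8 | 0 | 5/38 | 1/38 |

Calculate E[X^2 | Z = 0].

54/5

P(Z = 0) = 5/19.
Σ X^2·P over the event = 1·(2/38) + 4·(4/38) + 9·(2/38) + 36·(2/38) = 54/19.
E[X^2 | Z = 0] = (54/19) / (5/19) = 54/5.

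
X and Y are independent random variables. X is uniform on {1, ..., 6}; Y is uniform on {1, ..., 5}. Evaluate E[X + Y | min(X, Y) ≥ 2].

P(min(X, Y) ≥ 2) = 2/3.
Summing (X+Y)·P(x,y) over outcomes with min(X, Y) ≥ 2 gives 5.
E[X + Y | min(X, Y) ≥ 2] = (5) / (2/3) = 15/2.

15/2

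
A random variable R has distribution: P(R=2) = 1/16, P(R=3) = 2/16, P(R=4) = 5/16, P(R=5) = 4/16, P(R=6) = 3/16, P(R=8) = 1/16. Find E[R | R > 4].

P(R > 4) = 1/2.
Σ over the event: 5·1/4 + 6·3/16 + 8·1/16 = 23/8.
E[R | R > 4] = (23/8) / (1/2) = 23/4.

23/4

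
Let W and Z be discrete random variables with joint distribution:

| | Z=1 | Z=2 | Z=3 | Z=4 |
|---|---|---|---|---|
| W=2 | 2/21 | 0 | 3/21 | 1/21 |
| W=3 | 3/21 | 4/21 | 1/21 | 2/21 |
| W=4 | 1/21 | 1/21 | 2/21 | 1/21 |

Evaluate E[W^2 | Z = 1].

P(Z = 1) = 2/7.
Σ W^2·P over the event = 4·(2/21) + 9·(3/21) + 16·(1/21) = 17/7.
E[W^2 | Z = 1] = (17/7) / (2/7) = 17/2.

17/2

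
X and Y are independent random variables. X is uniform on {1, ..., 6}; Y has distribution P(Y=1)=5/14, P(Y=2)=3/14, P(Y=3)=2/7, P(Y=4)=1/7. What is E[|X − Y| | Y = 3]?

3/2

P(Y = 3) = 2/7.
Summing |X−Y|·P(x,y) over outcomes with Y = 3 gives 3/7.
E[|X − Y| | Y = 3] = (3/7) / (2/7) = 3/2.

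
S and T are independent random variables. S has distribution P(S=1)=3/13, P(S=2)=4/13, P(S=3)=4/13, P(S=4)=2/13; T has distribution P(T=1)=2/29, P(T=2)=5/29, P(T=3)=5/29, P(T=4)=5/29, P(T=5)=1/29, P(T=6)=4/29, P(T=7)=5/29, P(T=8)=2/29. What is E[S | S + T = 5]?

131/59

P(S + T = 5) = 59/377.
Summing S·P(x,y) over outcomes with S + T = 5 gives 131/377.
E[S | S + T = 5] = (131/377) / (59/377) = 131/59.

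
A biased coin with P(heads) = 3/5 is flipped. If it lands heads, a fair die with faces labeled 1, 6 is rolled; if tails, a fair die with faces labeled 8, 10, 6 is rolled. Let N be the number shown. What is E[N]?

E[N | heads] = (1+6)/2 = 7/2.
E[N | tails] = (8+10+6)/3 = 8.
By the law of total expectation,
E[N] = (3/5)·(7/2) + (2/5)·(8) = 53/10.

53/10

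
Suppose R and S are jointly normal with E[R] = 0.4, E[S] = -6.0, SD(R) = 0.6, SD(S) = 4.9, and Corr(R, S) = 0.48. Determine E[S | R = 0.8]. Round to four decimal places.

The regression of S on R has slope ρ·σ_S/σ_R and passes through (μ_R, μ_S).
E[S | R=0.8] = -6.0 + (0.48)·(4.9/0.6)·(0.8 − (0.4)) = -6.0 + (3.92)·(0.4) = -4.4320.

-4.4320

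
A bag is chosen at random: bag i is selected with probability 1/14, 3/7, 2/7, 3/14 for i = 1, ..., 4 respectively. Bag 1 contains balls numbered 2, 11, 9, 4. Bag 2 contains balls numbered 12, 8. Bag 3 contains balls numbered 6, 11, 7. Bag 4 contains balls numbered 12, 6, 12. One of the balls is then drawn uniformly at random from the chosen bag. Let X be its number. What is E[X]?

257/28

E[X | bag 1] = (2+11+9+4)/4 = 13/2.
E[X | bag 2] = (12+8)/2 = 10.
E[X | bag 3] = (6+11+7)/3 = 8.
E[X | bag 4] = (12+6+12)/3 = 10.
By the law of total expectation,
E[X] = (1/14)·(13/2) + (3/7)·(10) + (2/7)·(8) + (3/14)·(10) = 257/28.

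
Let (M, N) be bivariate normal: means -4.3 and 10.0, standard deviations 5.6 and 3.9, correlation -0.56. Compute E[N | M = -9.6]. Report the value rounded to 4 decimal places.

12.0670

The regression of N on M has slope ρ·σ_N/σ_M and passes through (μ_M, μ_N).
E[N | M=-9.6] = 10.0 + (-0.56)·(3.9/5.6)·(-9.6 − (-4.3)) = 10.0 + (-0.39)·(-5.3) = 12.0670.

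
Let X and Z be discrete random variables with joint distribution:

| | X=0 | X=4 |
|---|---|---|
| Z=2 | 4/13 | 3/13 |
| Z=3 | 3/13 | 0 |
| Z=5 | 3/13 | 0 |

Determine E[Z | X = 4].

2

P(X = 4) = 3/13.
Σ Z·P over the event = 2·(3/13) = 6/13.
E[Z | X = 4] = (6/13) / (3/13) = 2.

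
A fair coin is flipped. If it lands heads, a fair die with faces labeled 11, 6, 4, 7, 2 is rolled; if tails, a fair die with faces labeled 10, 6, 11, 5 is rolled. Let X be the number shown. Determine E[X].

7

E[X | heads] = (11+6+4+7+2)/5 = 6.
E[X | tails] = (10+6+11+5)/4 = 8.
E[X] = (1/2)·(6) + (1/2)·(8) = 7.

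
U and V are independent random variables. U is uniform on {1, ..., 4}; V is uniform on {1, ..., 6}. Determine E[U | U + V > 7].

P(U + V > 7) = 1/4.
Summing U·P(x,y) over outcomes with U + V > 7 gives 5/6.
E[U | U + V > 7] = (5/6) / (1/4) = 10/3.

10/3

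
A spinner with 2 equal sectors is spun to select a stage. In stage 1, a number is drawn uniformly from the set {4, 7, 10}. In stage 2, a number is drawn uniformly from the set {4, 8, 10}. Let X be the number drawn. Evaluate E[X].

43/6

E[X | stage 1] = (4+7+10)/3 = 7.
E[X | stage 2] = (4+8+10)/3 = 22/3.
E[X] = (1/2)·(7) + (1/2)·(22/3) = 43/6.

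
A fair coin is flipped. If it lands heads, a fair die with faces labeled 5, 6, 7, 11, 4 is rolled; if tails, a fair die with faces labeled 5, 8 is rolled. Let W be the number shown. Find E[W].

E[W | heads] = (5+6+7+11+4)/5 = 33/5.
E[W | tails] = (5+8)/2 = 13/2.
E[W] = (1/2)·(33/5) + (1/2)·(13/2) = 131/20.

131/20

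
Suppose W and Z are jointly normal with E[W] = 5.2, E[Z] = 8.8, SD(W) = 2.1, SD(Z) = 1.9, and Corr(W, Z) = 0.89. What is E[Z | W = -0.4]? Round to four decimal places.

The regression of Z on W has slope ρ·σ_Z/σ_W and passes through (μ_W, μ_Z).
E[Z | W=-0.4] = 8.8 + (0.89)·(1.9/2.1)·(-0.4 − (5.2)) = 8.8 + (0.80524)·(-5.6) = 4.2907.

4.2907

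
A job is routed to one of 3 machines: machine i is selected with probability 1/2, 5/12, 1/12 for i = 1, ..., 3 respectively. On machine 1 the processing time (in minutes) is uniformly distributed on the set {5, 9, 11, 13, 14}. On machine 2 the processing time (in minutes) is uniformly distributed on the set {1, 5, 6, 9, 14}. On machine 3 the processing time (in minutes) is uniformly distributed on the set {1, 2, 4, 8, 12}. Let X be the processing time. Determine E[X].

E[X | machine 1] = (5+9+11+13+14)/5 = 52/5.
E[X | machine 2] = (1+5+6+9+14)/5 = 7.
E[X | machine 3] = (1+2+4+8+12)/5 = 27/5.
E[X] = (1/2)·(52/5) + (5/12)·(7) + (1/12)·(27/5) = 257/30.

257/30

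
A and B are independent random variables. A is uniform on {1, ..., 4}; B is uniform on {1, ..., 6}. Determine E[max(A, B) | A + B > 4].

P(A + B > 4) = 3/4.
Summing max(A,B)·P(x,y) over outcomes with A + B > 4 gives 27/8.
E[max(A, B) | A + B > 4] = (27/8) / (3/4) = 9/2.

9/2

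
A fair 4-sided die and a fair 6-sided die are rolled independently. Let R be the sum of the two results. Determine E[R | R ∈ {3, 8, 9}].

P(R ∈ {3, 8, 9}) = 7/24.
Σ over the event: 3·1/12 + 8·1/8 + 9·1/12 = 2.
E[R | R ∈ {3, 8, 9}] = (2) / (7/24) = 48/7.

48/7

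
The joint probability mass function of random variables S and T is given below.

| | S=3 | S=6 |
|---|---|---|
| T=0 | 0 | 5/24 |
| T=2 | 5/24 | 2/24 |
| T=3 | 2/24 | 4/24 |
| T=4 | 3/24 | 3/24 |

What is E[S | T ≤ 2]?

P(T ≤ 2) = 1/2.
Σ S·P over the event = 3·(5/24) + 6·(5/24) + 6·(2/24) = 19/8.
E[S | T ≤ 2] = (19/8) / (1/2) = 19/4.

19/4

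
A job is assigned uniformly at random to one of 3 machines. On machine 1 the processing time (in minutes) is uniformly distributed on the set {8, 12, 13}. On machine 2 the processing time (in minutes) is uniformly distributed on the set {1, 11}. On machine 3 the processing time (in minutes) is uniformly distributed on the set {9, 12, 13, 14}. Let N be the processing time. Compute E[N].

E[N | machine 1] = (8+12+13)/3 = 11.
E[N | machine 2] = (1+11)/2 = 6.
E[N | machine 3] = (9+12+13+14)/4 = 12.
By the law of total expectation,
E[N] = (1/3)·(11) + (1/3)·(6) + (1/3)·(12) = 29/3.

29/3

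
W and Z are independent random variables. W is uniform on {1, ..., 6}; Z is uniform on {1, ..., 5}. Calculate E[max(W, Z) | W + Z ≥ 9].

11/2

Outcomes with W + Z ≥ 9: (4,5), (5,4), (5,5), (6,3), (6,4), (6,5), each with probability 1/30.
E[max(W, Z) | W + Z ≥ 9] = (5 + 5 + 5 + 6 + 6 + 6) / 6 = 11/2.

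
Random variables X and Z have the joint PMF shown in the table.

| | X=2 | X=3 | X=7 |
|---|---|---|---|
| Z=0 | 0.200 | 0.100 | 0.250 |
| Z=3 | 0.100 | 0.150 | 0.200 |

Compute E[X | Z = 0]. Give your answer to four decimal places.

4.4545

P(Z = 0) = 0.550.
Σ X·P over the event = 2·(0.200) + 3·(0.100) + 7·(0.250) = 2.450.
E[X | Z = 0] = (2.450) / (0.550) = 4.4545.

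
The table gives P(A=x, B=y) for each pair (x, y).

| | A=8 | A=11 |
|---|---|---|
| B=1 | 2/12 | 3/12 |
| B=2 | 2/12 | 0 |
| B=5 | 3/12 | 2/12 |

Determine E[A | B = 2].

P(B = 2) = 1/6.
Σ A·P over the event = 8·(2/12) = 4/3.
E[A | B = 2] = (4/3) / (1/6) = 8.

8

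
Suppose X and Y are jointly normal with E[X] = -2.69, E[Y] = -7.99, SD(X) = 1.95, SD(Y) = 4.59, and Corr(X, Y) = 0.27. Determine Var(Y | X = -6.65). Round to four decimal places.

19.5322

Var(Y | X=x) = (1 − ρ²)·σ_Y².
Var(Y | X=-6.65) = (4.59)²·(1 − (0.27)²) = 21.0681·0.9271 = 19.5322.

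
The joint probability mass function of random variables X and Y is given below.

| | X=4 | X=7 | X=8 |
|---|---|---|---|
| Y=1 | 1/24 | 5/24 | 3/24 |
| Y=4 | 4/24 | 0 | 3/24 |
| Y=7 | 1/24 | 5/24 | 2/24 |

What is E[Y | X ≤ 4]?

4

P(X ≤ 4) = 1/4.
Σ Y·P over the event = 1·(1/24) + 4·(4/24) + 7·(1/24) = 1.
E[Y | X ≤ 4] = (1) / (1/4) = 4.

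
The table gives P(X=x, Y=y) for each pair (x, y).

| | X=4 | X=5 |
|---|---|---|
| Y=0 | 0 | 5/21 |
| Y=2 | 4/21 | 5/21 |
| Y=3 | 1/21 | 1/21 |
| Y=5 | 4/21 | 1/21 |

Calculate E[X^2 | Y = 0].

25

P(Y = 0) = 5/21.
Σ X^2·P over the event = 25·(5/21) = 125/21.
E[X^2 | Y = 0] = (125/21) / (5/21) = 25.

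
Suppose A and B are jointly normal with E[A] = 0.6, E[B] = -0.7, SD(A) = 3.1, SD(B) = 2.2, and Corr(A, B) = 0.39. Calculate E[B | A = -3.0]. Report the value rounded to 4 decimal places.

The regression of B on A has slope ρ·σ_B/σ_A and passes through (μ_A, μ_B).
E[B | A=-3.0] = -0.7 + (0.39)·(2.2/3.1)·(-3.0 − (0.6)) = -0.7 + (0.27677)·(-3.6) = -1.6964.

-1.6964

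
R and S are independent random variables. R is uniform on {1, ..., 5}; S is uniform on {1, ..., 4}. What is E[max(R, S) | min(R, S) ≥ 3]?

25/6

P(min(R, S) ≥ 3) = 3/10.
Summing max(R,S)·P(x,y) over outcomes with min(R, S) ≥ 3 gives 5/4.
E[max(R, S) | min(R, S) ≥ 3] = (5/4) / (3/10) = 25/6.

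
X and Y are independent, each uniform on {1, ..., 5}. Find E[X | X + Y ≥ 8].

Outcomes with X + Y ≥ 8: (3,5), (4,4), (4,5), (5,3), (5,4), (5,5), each with probability 1/25.
E[X | X + Y ≥ 8] = (3 + 4 + 4 + 5 + 5 + 5) / 6 = 13/3.

13/3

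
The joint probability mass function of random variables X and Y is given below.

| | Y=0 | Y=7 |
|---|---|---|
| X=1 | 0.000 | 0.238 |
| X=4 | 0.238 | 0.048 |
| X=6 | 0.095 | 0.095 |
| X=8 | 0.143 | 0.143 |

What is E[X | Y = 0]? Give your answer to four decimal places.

5.6008

P(Y = 0) = 0.476.
Σ X·P over the event = 4·(0.238) + 6·(0.095) + 8·(0.143) = 2.666.
E[X | Y = 0] = (2.666) / (0.476) = 5.6008.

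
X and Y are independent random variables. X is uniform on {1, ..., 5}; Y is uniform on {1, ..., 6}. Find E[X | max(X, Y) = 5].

P(max(X, Y) = 5) = 3/10.
Summing X·P(x,y) over outcomes with max(X, Y) = 5 gives 7/6.
E[X | max(X, Y) = 5] = (7/6) / (3/10) = 35/9.

35/9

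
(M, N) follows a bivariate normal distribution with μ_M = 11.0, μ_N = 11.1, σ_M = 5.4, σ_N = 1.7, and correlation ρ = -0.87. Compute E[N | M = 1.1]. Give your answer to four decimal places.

13.8115

E[N | M=x] = μ_N + ρ(σ_N/σ_M)(x − μ_M) for jointly normal variables.
E[N | M=1.1] = 11.1 + (-0.87)·(1.7/5.4)·(1.1 − (11.0)) = 11.1 + (-0.27389)·(-9.9) = 13.8115.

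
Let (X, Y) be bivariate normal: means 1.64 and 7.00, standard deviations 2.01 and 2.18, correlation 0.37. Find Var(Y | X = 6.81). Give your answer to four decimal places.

4.1018

Var(Y | X=x) = (1 − ρ²)·σ_Y².
Var(Y | X=6.81) = (2.18)²·(1 − (0.37)²) = 4.7524·0.8631 = 4.1018.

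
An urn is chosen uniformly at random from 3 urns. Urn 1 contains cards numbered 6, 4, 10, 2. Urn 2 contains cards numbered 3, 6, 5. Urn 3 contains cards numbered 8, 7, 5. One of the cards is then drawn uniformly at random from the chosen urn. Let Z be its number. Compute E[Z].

101/18

E[Z | urn 1] = (6+4+10+2)/4 = 11/2.
E[Z | urn 2] = (3+6+5)/3 = 14/3.
E[Z | urn 3] = (8+7+5)/3 = 20/3.
By the law of total expectation,
E[Z] = (1/3)·(11/2) + (1/3)·(14/3) + (1/3)·(20/3) = 101/18.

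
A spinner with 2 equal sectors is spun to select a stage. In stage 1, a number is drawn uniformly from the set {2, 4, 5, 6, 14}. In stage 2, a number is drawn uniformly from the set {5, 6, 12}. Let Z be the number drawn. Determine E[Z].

104/15

E[Z | stage 1] = (2+4+5+6+14)/5 = 31/5.
E[Z | stage 2] = (5+6+12)/3 = 23/3.
E[Z] = (1/2)·(31/5) + (1/2)·(23/3) = 104/15.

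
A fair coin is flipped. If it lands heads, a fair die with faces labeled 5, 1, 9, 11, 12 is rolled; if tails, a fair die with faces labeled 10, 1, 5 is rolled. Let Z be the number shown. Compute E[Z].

97/15

E[Z | heads] = (5+1+9+11+12)/5 = 38/5.
E[Z | tails] = (10+1+5)/3 = 16/3.
E[Z] = (1/2)·(38/5) + (1/2)·(16/3) = 97/15.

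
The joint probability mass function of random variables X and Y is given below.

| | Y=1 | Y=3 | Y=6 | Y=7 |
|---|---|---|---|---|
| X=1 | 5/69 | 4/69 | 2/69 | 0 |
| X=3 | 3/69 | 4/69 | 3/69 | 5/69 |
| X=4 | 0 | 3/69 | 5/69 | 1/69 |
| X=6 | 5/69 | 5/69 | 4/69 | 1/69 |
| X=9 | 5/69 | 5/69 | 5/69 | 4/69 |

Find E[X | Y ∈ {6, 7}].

161/30

P(Y ∈ {6, 7}) = 10/23.
Summing X·P(X=x,Y=y) over the conditioning event gives 7/3.
E[X | Y ∈ {6, 7}] = (7/3) / (10/23) = 161/30.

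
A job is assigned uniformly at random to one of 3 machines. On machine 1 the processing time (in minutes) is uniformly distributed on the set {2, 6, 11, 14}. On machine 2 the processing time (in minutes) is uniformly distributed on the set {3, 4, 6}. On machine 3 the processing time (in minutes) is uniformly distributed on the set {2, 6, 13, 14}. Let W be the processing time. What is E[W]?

64/9

E[W | machine 1] = (2+6+11+14)/4 = 33/4.
E[W | machine 2] = (3+4+6)/3 = 13/3.
E[W | machine 3] = (2+6+13+14)/4 = 35/4.
By the law of total expectation,
E[W] = (1/3)·(33/4) + (1/3)·(13/3) + (1/3)·(35/4) = 64/9.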